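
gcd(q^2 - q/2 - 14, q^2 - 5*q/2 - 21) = q + 7/2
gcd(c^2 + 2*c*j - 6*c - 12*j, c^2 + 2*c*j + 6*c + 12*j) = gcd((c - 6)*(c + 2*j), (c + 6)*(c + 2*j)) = c + 2*j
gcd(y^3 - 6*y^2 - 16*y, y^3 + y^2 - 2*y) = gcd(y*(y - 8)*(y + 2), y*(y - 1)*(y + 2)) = y^2 + 2*y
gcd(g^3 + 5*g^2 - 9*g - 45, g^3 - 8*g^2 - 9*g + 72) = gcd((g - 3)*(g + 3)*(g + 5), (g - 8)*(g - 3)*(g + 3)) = g^2 - 9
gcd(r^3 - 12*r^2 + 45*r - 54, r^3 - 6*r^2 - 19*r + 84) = r - 3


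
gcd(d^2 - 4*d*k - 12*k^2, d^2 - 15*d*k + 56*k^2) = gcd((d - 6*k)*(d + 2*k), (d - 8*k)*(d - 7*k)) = 1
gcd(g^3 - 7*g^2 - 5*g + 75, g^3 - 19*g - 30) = g^2 - 2*g - 15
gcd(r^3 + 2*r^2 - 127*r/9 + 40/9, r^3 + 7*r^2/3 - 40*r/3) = r^2 + 7*r/3 - 40/3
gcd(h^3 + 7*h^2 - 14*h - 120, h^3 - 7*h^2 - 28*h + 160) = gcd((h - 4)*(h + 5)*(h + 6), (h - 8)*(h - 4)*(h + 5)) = h^2 + h - 20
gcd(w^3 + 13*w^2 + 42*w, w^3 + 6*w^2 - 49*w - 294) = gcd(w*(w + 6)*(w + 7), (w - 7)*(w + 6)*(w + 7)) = w^2 + 13*w + 42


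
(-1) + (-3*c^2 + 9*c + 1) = -3*c^2 + 9*c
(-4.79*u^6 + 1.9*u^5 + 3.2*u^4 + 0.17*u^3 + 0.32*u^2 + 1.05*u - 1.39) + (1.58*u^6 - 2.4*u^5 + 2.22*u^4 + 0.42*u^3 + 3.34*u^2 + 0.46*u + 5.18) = -3.21*u^6 - 0.5*u^5 + 5.42*u^4 + 0.59*u^3 + 3.66*u^2 + 1.51*u + 3.79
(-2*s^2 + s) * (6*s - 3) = -12*s^3 + 12*s^2 - 3*s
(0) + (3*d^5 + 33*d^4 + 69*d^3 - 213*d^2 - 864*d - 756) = 3*d^5 + 33*d^4 + 69*d^3 - 213*d^2 - 864*d - 756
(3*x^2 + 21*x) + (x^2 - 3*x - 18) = 4*x^2 + 18*x - 18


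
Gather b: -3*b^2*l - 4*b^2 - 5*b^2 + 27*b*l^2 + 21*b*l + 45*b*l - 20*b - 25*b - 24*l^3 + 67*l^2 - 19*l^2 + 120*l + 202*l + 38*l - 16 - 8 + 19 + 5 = b^2*(-3*l - 9) + b*(27*l^2 + 66*l - 45) - 24*l^3 + 48*l^2 + 360*l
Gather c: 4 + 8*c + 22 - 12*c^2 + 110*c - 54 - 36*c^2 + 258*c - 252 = -48*c^2 + 376*c - 280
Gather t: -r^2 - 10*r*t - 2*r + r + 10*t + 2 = -r^2 - r + t*(10 - 10*r) + 2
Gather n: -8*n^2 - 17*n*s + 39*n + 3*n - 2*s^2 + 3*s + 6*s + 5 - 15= -8*n^2 + n*(42 - 17*s) - 2*s^2 + 9*s - 10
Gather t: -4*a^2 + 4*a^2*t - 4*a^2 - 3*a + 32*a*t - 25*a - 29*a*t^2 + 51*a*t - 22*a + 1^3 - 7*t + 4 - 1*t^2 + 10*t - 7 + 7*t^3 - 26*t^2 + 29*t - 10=-8*a^2 - 50*a + 7*t^3 + t^2*(-29*a - 27) + t*(4*a^2 + 83*a + 32) - 12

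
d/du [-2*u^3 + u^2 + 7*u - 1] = -6*u^2 + 2*u + 7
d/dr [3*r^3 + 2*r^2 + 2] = r*(9*r + 4)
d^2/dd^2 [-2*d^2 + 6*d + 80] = -4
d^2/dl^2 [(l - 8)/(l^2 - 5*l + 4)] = 2*((13 - 3*l)*(l^2 - 5*l + 4) + (l - 8)*(2*l - 5)^2)/(l^2 - 5*l + 4)^3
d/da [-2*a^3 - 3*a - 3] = -6*a^2 - 3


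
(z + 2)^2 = z^2 + 4*z + 4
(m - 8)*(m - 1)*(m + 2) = m^3 - 7*m^2 - 10*m + 16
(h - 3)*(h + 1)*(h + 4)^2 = h^4 + 6*h^3 - 3*h^2 - 56*h - 48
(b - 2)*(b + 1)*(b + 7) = b^3 + 6*b^2 - 9*b - 14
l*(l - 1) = l^2 - l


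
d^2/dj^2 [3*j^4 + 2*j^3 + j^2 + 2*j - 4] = 36*j^2 + 12*j + 2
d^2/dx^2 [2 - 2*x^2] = -4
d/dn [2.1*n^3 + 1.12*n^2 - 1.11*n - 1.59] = 6.3*n^2 + 2.24*n - 1.11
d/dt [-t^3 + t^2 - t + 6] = -3*t^2 + 2*t - 1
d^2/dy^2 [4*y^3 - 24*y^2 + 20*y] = 24*y - 48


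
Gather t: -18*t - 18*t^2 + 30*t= -18*t^2 + 12*t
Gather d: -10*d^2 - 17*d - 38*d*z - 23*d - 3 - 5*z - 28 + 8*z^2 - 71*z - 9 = -10*d^2 + d*(-38*z - 40) + 8*z^2 - 76*z - 40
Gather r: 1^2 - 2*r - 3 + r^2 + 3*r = r^2 + r - 2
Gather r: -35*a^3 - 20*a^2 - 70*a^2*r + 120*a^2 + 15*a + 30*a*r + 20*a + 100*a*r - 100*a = -35*a^3 + 100*a^2 - 65*a + r*(-70*a^2 + 130*a)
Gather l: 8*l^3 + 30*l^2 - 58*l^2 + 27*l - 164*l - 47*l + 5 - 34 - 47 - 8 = 8*l^3 - 28*l^2 - 184*l - 84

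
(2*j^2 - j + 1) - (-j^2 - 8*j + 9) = 3*j^2 + 7*j - 8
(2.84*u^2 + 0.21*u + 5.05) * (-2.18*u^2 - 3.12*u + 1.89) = -6.1912*u^4 - 9.3186*u^3 - 6.2966*u^2 - 15.3591*u + 9.5445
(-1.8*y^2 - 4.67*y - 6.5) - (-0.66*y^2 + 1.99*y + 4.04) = -1.14*y^2 - 6.66*y - 10.54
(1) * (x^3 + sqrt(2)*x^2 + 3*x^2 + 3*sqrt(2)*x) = x^3 + sqrt(2)*x^2 + 3*x^2 + 3*sqrt(2)*x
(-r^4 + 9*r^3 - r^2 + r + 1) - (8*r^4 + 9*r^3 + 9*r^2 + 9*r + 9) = -9*r^4 - 10*r^2 - 8*r - 8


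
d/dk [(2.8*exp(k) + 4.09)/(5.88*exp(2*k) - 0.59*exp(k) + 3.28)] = (-16.464*exp(2*k) - 48.0984*exp(k) + 11.5971)*exp(k)/(34.5744*exp(4*k) - 6.9384*exp(3*k) + 38.9209*exp(2*k) - 3.8704*exp(k) + 10.7584)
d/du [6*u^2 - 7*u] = 12*u - 7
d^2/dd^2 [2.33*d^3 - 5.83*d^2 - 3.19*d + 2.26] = 13.98*d - 11.66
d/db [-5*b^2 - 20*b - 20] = -10*b - 20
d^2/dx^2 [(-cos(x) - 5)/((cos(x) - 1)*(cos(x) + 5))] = (cos(x) + 2)/(cos(x) - 1)^2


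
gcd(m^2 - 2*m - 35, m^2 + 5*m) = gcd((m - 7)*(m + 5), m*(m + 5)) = m + 5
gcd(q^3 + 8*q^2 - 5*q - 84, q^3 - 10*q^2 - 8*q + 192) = q + 4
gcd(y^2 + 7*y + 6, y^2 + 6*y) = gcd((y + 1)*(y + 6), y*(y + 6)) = y + 6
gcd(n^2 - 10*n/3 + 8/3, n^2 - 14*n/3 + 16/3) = n - 2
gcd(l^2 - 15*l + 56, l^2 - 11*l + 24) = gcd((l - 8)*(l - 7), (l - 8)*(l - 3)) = l - 8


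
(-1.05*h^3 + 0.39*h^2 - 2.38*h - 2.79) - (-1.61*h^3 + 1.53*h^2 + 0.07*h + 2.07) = 0.56*h^3 - 1.14*h^2 - 2.45*h - 4.86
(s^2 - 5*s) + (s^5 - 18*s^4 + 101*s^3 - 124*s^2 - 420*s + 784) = s^5 - 18*s^4 + 101*s^3 - 123*s^2 - 425*s + 784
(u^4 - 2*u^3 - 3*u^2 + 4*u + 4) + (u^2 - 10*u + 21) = u^4 - 2*u^3 - 2*u^2 - 6*u + 25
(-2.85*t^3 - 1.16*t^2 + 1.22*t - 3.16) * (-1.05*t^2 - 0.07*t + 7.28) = 2.9925*t^5 + 1.4175*t^4 - 21.9478*t^3 - 5.2122*t^2 + 9.1028*t - 23.0048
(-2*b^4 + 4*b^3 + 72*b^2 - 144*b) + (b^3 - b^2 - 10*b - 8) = -2*b^4 + 5*b^3 + 71*b^2 - 154*b - 8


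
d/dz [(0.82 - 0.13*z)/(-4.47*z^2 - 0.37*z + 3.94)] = (-0.5811*z^2 + 7.3308*z - 0.2088)/(19.9809*z^4 + 3.3078*z^3 - 35.0867*z^2 - 2.9156*z + 15.5236)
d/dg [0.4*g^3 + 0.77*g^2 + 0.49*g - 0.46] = 1.2*g^2 + 1.54*g + 0.49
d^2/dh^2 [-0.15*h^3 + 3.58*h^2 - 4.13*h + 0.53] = 7.16 - 0.9*h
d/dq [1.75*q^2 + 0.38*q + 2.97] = 3.5*q + 0.38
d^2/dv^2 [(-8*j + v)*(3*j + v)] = 2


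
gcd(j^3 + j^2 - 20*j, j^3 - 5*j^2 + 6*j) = j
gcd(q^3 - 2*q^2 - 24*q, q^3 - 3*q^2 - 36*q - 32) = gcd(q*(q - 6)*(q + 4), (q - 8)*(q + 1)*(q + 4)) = q + 4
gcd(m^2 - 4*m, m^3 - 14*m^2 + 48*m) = m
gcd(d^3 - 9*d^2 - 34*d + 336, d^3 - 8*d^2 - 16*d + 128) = d - 8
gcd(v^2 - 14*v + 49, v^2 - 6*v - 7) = v - 7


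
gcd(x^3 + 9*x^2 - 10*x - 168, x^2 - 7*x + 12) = x - 4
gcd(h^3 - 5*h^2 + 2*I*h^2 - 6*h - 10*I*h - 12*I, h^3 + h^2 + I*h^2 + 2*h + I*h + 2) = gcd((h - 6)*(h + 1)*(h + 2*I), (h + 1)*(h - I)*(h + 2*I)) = h^2 + h*(1 + 2*I) + 2*I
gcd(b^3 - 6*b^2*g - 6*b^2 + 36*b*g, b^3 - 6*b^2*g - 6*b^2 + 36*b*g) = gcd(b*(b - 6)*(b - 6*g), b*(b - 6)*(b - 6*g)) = b^3 - 6*b^2*g - 6*b^2 + 36*b*g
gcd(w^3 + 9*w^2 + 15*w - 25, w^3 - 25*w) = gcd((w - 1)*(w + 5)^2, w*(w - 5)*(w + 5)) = w + 5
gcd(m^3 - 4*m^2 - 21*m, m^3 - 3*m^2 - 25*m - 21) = m^2 - 4*m - 21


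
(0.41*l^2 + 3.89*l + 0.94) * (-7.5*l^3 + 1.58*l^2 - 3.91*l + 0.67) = -3.075*l^5 - 28.5272*l^4 - 2.5069*l^3 - 13.45*l^2 - 1.0691*l + 0.6298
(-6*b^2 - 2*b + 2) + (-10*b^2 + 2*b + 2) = 4 - 16*b^2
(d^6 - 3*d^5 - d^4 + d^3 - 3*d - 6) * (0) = 0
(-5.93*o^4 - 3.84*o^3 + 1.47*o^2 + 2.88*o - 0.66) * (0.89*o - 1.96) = -5.2777*o^5 + 8.2052*o^4 + 8.8347*o^3 - 0.318*o^2 - 6.2322*o + 1.2936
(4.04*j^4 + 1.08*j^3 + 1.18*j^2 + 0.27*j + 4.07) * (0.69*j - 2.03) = 2.7876*j^5 - 7.456*j^4 - 1.3782*j^3 - 2.2091*j^2 + 2.2602*j - 8.2621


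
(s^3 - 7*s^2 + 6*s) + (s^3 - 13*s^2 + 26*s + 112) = 2*s^3 - 20*s^2 + 32*s + 112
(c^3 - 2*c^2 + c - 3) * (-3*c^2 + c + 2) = -3*c^5 + 7*c^4 - 3*c^3 + 6*c^2 - c - 6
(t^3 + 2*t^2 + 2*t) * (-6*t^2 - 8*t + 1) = -6*t^5 - 20*t^4 - 27*t^3 - 14*t^2 + 2*t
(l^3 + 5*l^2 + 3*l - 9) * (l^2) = l^5 + 5*l^4 + 3*l^3 - 9*l^2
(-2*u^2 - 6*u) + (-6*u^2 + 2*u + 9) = -8*u^2 - 4*u + 9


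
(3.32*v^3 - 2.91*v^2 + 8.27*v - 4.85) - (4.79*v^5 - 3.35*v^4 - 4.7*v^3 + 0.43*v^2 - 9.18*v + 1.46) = -4.79*v^5 + 3.35*v^4 + 8.02*v^3 - 3.34*v^2 + 17.45*v - 6.31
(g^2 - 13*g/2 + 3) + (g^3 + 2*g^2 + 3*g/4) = g^3 + 3*g^2 - 23*g/4 + 3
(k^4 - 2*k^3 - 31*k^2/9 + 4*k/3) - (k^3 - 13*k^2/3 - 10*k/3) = k^4 - 3*k^3 + 8*k^2/9 + 14*k/3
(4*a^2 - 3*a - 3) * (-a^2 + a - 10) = -4*a^4 + 7*a^3 - 40*a^2 + 27*a + 30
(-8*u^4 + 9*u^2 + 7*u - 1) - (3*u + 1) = -8*u^4 + 9*u^2 + 4*u - 2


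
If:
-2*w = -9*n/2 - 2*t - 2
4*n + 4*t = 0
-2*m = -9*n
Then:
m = 18*w/5 - 18/5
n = 4*w/5 - 4/5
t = 4/5 - 4*w/5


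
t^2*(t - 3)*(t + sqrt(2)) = t^4 - 3*t^3 + sqrt(2)*t^3 - 3*sqrt(2)*t^2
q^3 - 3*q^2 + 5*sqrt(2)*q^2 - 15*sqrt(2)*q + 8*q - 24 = (q - 3)*(q + sqrt(2))*(q + 4*sqrt(2))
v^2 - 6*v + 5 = (v - 5)*(v - 1)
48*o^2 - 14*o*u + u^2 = (-8*o + u)*(-6*o + u)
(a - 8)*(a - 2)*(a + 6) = a^3 - 4*a^2 - 44*a + 96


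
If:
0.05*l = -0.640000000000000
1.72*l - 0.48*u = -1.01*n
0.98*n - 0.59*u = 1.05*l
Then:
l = -12.80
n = 154.91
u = 280.08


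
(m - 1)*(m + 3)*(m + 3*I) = m^3 + 2*m^2 + 3*I*m^2 - 3*m + 6*I*m - 9*I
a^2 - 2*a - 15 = (a - 5)*(a + 3)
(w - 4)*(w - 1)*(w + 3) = w^3 - 2*w^2 - 11*w + 12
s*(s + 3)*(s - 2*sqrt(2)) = s^3 - 2*sqrt(2)*s^2 + 3*s^2 - 6*sqrt(2)*s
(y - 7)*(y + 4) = y^2 - 3*y - 28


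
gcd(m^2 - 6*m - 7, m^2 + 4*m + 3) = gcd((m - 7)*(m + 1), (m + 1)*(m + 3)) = m + 1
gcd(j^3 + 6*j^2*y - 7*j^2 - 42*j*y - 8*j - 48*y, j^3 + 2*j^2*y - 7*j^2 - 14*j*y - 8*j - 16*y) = j^2 - 7*j - 8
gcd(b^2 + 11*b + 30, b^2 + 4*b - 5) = b + 5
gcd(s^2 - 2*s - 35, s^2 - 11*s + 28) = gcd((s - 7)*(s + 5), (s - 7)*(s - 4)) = s - 7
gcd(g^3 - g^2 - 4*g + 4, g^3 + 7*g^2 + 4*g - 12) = g^2 + g - 2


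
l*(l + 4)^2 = l^3 + 8*l^2 + 16*l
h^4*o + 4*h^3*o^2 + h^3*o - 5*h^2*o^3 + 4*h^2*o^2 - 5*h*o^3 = h*(h - o)*(h + 5*o)*(h*o + o)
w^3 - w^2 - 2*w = w*(w - 2)*(w + 1)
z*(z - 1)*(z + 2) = z^3 + z^2 - 2*z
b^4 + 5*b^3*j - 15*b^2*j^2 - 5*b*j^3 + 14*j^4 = (b - 2*j)*(b - j)*(b + j)*(b + 7*j)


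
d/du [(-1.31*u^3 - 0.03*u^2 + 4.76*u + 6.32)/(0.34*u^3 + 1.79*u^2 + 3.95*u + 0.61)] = (-2.3347*u^4 - 13.5858*u^3 - 17.4826*u^2 - 22.6622*u - 22.0604)/(0.1156*u^6 + 1.2172*u^5 + 5.8901*u^4 + 14.5558*u^3 + 17.7863*u^2 + 4.819*u + 0.3721)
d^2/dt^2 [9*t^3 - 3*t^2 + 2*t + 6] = 54*t - 6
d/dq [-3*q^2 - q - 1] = -6*q - 1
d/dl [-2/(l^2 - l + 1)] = 2*(2*l - 1)/(l^2 - l + 1)^2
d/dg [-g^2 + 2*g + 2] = 2 - 2*g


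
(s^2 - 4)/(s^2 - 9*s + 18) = (s^2 - 4)/(s^2 - 9*s + 18)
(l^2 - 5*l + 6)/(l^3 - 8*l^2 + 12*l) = (l - 3)/(l*(l - 6))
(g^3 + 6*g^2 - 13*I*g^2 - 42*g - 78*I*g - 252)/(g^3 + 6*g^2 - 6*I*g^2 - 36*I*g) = (g - 7*I)/g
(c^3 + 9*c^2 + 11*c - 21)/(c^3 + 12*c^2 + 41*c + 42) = (c - 1)/(c + 2)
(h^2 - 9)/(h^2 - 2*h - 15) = (h - 3)/(h - 5)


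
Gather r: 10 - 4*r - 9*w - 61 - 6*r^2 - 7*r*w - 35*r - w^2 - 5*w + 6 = -6*r^2 + r*(-7*w - 39) - w^2 - 14*w - 45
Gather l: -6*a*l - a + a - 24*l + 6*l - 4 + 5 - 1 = l*(-6*a - 18)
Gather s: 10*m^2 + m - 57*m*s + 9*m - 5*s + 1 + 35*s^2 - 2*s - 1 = 10*m^2 + 10*m + 35*s^2 + s*(-57*m - 7)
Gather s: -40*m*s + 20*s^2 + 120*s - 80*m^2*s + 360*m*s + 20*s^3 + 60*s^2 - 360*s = 20*s^3 + 80*s^2 + s*(-80*m^2 + 320*m - 240)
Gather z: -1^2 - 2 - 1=-4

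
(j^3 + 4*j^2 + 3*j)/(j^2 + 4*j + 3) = j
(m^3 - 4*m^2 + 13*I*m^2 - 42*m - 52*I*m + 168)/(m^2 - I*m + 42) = (m^2 + m*(-4 + 7*I) - 28*I)/(m - 7*I)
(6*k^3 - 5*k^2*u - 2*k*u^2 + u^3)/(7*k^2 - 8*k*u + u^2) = (-6*k^2 - k*u + u^2)/(-7*k + u)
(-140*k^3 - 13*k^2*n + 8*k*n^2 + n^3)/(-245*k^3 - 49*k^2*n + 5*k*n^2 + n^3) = (4*k - n)/(7*k - n)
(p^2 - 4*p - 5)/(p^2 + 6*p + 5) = (p - 5)/(p + 5)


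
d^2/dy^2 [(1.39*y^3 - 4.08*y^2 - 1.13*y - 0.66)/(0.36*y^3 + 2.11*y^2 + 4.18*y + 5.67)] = (4.44089209850063e-16*y^7 - 3.169224*y^6 - 13.42872*y^5 - 3.38623200000001*y^4 + 189.194824*y^3 + 494.623728*y^2 + 322.392456*y - 216.043152)/(0.046656*y^9 + 0.820368*y^8 + 6.433452*y^7 + 30.649195*y^6 + 100.541118*y^5 + 237.523809*y^4 + 407.80504*y^3 + 500.708061*y^2 + 403.147206*y + 182.284263)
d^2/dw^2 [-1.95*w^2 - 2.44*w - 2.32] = -3.90000000000000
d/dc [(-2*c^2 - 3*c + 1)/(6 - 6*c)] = (c^2 - 2*c - 1)/(3*(c^2 - 2*c + 1))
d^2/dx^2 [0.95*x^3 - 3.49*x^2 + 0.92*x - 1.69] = 5.7*x - 6.98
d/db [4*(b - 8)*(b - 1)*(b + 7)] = 12*b^2 - 16*b - 220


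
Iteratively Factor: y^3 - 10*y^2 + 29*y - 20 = (y - 4)*(y^2 - 6*y + 5) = (y - 4)*(y - 1)*(y - 5)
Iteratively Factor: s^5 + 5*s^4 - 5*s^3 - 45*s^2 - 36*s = (s)*(s^4 + 5*s^3 - 5*s^2 - 45*s - 36) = s*(s + 4)*(s^3 + s^2 - 9*s - 9) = s*(s + 1)*(s + 4)*(s^2 - 9) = s*(s + 1)*(s + 3)*(s + 4)*(s - 3)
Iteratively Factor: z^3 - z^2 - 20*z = (z - 5)*(z^2 + 4*z) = z*(z - 5)*(z + 4)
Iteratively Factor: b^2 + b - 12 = (b - 3)*(b + 4)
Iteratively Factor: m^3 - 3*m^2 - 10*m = (m + 2)*(m^2 - 5*m) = m*(m + 2)*(m - 5)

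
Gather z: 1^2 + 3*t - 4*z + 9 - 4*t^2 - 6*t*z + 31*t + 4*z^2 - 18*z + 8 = -4*t^2 + 34*t + 4*z^2 + z*(-6*t - 22) + 18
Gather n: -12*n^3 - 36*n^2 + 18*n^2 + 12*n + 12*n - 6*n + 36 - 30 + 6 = -12*n^3 - 18*n^2 + 18*n + 12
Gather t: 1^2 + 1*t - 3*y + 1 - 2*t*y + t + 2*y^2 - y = t*(2 - 2*y) + 2*y^2 - 4*y + 2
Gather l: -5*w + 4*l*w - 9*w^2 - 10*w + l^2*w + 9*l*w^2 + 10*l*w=l^2*w + l*(9*w^2 + 14*w) - 9*w^2 - 15*w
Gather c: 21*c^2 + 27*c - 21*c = 21*c^2 + 6*c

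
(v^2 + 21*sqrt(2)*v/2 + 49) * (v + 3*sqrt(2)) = v^3 + 27*sqrt(2)*v^2/2 + 112*v + 147*sqrt(2)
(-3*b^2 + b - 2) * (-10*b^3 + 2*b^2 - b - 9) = 30*b^5 - 16*b^4 + 25*b^3 + 22*b^2 - 7*b + 18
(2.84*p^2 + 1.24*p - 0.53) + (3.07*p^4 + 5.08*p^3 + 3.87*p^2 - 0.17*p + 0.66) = 3.07*p^4 + 5.08*p^3 + 6.71*p^2 + 1.07*p + 0.13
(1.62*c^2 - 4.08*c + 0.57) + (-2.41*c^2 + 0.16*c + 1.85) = -0.79*c^2 - 3.92*c + 2.42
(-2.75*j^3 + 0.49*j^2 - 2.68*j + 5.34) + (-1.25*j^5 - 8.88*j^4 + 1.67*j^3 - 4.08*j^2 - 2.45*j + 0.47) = -1.25*j^5 - 8.88*j^4 - 1.08*j^3 - 3.59*j^2 - 5.13*j + 5.81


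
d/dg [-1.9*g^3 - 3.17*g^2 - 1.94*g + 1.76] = -5.7*g^2 - 6.34*g - 1.94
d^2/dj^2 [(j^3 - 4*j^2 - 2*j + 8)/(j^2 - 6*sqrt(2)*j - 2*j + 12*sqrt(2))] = 4*(-6*sqrt(2)*j^3 + 33*j^3 - 204*j^2 + 36*sqrt(2)*j^2 - 36*sqrt(2)*j + 408*j - 416 + 24*sqrt(2))/(j^6 - 18*sqrt(2)*j^5 - 6*j^5 + 108*sqrt(2)*j^4 + 228*j^4 - 1304*j^3 - 648*sqrt(2)*j^3 + 2592*j^2 + 2736*sqrt(2)*j^2 - 5184*sqrt(2)*j - 1728*j + 3456*sqrt(2))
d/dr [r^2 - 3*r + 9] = 2*r - 3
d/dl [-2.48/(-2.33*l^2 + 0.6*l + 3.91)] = (1.488 - 11.5568*l)/(-2.33*l^2 + 0.6*l + 3.91)^2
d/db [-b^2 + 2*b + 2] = 2 - 2*b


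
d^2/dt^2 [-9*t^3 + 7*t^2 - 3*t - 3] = 14 - 54*t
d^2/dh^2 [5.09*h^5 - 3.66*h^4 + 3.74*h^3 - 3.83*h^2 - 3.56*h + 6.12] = 101.8*h^3 - 43.92*h^2 + 22.44*h - 7.66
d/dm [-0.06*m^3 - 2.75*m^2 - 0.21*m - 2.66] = -0.18*m^2 - 5.5*m - 0.21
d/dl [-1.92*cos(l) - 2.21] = 1.92*sin(l)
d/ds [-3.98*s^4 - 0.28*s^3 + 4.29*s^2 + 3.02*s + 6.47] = -15.92*s^3 - 0.84*s^2 + 8.58*s + 3.02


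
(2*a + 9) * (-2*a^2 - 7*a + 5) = -4*a^3 - 32*a^2 - 53*a + 45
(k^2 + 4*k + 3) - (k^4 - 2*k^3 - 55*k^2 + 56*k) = -k^4 + 2*k^3 + 56*k^2 - 52*k + 3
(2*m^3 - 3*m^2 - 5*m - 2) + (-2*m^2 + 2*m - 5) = 2*m^3 - 5*m^2 - 3*m - 7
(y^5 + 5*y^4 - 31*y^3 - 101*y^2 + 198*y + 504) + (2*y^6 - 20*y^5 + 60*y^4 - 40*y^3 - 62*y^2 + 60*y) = 2*y^6 - 19*y^5 + 65*y^4 - 71*y^3 - 163*y^2 + 258*y + 504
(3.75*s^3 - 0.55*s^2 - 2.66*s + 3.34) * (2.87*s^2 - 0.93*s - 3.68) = 10.7625*s^5 - 5.066*s^4 - 20.9227*s^3 + 14.0836*s^2 + 6.6826*s - 12.2912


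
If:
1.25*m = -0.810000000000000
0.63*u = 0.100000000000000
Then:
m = -0.65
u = 0.16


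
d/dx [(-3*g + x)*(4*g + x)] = g + 2*x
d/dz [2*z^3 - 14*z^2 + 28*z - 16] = 6*z^2 - 28*z + 28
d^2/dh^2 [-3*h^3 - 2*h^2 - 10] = -18*h - 4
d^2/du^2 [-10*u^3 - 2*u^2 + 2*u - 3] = -60*u - 4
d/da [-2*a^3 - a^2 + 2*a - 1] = -6*a^2 - 2*a + 2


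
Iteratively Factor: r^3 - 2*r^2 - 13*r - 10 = (r - 5)*(r^2 + 3*r + 2) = (r - 5)*(r + 1)*(r + 2)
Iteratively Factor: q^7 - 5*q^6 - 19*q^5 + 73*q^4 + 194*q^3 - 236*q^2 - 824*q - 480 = (q + 2)*(q^6 - 7*q^5 - 5*q^4 + 83*q^3 + 28*q^2 - 292*q - 240) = (q + 1)*(q + 2)*(q^5 - 8*q^4 + 3*q^3 + 80*q^2 - 52*q - 240) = (q + 1)*(q + 2)^2*(q^4 - 10*q^3 + 23*q^2 + 34*q - 120) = (q - 4)*(q + 1)*(q + 2)^2*(q^3 - 6*q^2 - q + 30) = (q - 4)*(q + 1)*(q + 2)^3*(q^2 - 8*q + 15) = (q - 5)*(q - 4)*(q + 1)*(q + 2)^3*(q - 3)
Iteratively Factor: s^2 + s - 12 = (s + 4)*(s - 3)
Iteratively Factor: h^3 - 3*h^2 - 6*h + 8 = (h - 4)*(h^2 + h - 2) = (h - 4)*(h + 2)*(h - 1)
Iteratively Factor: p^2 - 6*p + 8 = (p - 2)*(p - 4)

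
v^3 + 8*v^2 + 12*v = v*(v + 2)*(v + 6)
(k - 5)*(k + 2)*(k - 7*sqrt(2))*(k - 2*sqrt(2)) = k^4 - 9*sqrt(2)*k^3 - 3*k^3 + 18*k^2 + 27*sqrt(2)*k^2 - 84*k + 90*sqrt(2)*k - 280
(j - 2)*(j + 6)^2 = j^3 + 10*j^2 + 12*j - 72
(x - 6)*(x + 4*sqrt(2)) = x^2 - 6*x + 4*sqrt(2)*x - 24*sqrt(2)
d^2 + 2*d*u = d*(d + 2*u)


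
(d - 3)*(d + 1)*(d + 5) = d^3 + 3*d^2 - 13*d - 15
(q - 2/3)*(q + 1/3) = q^2 - q/3 - 2/9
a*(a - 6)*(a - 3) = a^3 - 9*a^2 + 18*a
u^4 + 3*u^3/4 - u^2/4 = u^2*(u - 1/4)*(u + 1)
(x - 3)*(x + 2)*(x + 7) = x^3 + 6*x^2 - 13*x - 42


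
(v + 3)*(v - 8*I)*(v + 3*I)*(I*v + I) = I*v^4 + 5*v^3 + 4*I*v^3 + 20*v^2 + 27*I*v^2 + 15*v + 96*I*v + 72*I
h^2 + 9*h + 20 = (h + 4)*(h + 5)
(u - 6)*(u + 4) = u^2 - 2*u - 24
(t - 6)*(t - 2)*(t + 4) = t^3 - 4*t^2 - 20*t + 48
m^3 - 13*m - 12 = (m - 4)*(m + 1)*(m + 3)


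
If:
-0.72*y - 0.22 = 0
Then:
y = -0.31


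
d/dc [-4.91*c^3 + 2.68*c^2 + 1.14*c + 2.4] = -14.73*c^2 + 5.36*c + 1.14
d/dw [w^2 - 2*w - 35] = 2*w - 2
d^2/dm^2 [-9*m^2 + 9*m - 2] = -18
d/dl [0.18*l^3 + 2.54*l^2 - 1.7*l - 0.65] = 0.54*l^2 + 5.08*l - 1.7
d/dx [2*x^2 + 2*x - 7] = 4*x + 2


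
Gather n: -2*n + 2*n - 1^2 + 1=0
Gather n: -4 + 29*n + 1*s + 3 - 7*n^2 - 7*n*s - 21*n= -7*n^2 + n*(8 - 7*s) + s - 1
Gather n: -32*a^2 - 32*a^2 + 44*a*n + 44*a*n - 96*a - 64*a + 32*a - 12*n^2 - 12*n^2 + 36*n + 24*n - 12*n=-64*a^2 - 128*a - 24*n^2 + n*(88*a + 48)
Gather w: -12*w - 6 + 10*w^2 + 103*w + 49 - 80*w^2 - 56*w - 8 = -70*w^2 + 35*w + 35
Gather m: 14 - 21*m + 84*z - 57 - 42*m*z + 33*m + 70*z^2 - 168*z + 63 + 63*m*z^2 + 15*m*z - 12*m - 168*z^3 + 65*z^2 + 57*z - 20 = m*(63*z^2 - 27*z) - 168*z^3 + 135*z^2 - 27*z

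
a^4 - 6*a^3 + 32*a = a*(a - 4)^2*(a + 2)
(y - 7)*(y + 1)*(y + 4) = y^3 - 2*y^2 - 31*y - 28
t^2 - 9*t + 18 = (t - 6)*(t - 3)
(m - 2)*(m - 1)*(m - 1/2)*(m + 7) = m^4 + 7*m^3/2 - 21*m^2 + 47*m/2 - 7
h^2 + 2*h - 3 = (h - 1)*(h + 3)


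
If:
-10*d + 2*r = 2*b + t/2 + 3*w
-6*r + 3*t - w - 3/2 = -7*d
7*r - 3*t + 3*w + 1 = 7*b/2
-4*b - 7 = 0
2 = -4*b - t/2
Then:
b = -7/4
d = -591/158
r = -915/632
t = 10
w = 3477/316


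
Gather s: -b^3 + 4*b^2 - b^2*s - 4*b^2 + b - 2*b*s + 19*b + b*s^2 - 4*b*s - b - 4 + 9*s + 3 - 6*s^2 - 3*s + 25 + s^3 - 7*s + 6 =-b^3 + 19*b + s^3 + s^2*(b - 6) + s*(-b^2 - 6*b - 1) + 30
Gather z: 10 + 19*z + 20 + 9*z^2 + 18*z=9*z^2 + 37*z + 30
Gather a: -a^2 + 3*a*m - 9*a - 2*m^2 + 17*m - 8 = -a^2 + a*(3*m - 9) - 2*m^2 + 17*m - 8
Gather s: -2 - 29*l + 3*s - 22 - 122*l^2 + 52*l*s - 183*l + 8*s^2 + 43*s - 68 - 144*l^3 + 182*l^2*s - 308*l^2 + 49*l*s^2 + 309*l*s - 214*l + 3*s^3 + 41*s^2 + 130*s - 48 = -144*l^3 - 430*l^2 - 426*l + 3*s^3 + s^2*(49*l + 49) + s*(182*l^2 + 361*l + 176) - 140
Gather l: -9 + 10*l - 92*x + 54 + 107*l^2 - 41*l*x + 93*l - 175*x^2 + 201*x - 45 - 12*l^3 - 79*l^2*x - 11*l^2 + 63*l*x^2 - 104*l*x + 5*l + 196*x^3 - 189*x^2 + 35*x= -12*l^3 + l^2*(96 - 79*x) + l*(63*x^2 - 145*x + 108) + 196*x^3 - 364*x^2 + 144*x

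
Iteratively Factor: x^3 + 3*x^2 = (x)*(x^2 + 3*x) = x^2*(x + 3)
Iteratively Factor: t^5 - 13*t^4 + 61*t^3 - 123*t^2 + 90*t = (t - 3)*(t^4 - 10*t^3 + 31*t^2 - 30*t) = (t - 3)^2*(t^3 - 7*t^2 + 10*t) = (t - 3)^2*(t - 2)*(t^2 - 5*t) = t*(t - 3)^2*(t - 2)*(t - 5)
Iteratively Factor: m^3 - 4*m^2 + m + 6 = (m + 1)*(m^2 - 5*m + 6) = (m - 2)*(m + 1)*(m - 3)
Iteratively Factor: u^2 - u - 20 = (u + 4)*(u - 5)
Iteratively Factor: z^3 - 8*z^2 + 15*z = (z - 3)*(z^2 - 5*z) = z*(z - 3)*(z - 5)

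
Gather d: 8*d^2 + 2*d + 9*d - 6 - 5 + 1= 8*d^2 + 11*d - 10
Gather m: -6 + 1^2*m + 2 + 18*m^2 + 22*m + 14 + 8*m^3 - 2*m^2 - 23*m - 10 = 8*m^3 + 16*m^2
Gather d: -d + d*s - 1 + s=d*(s - 1) + s - 1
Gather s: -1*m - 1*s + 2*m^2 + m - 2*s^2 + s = 2*m^2 - 2*s^2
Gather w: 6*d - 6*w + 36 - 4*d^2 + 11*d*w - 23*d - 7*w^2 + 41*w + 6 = -4*d^2 - 17*d - 7*w^2 + w*(11*d + 35) + 42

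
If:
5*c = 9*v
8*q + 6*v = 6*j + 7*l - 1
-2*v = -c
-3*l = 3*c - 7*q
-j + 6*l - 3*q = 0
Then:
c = 0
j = 33/223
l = 7/223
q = 3/223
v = 0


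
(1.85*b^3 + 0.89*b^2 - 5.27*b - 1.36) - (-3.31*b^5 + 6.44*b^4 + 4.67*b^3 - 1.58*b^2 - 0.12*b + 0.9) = 3.31*b^5 - 6.44*b^4 - 2.82*b^3 + 2.47*b^2 - 5.15*b - 2.26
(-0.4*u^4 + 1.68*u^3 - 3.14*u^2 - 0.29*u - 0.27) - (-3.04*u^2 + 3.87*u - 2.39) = -0.4*u^4 + 1.68*u^3 - 0.1*u^2 - 4.16*u + 2.12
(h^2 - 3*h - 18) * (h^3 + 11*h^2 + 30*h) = h^5 + 8*h^4 - 21*h^3 - 288*h^2 - 540*h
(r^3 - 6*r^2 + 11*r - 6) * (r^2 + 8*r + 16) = r^5 + 2*r^4 - 21*r^3 - 14*r^2 + 128*r - 96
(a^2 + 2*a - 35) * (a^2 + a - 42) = a^4 + 3*a^3 - 75*a^2 - 119*a + 1470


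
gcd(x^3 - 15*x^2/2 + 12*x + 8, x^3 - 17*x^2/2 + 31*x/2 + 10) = x^2 - 7*x/2 - 2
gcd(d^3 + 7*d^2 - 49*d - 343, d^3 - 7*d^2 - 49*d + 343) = d^2 - 49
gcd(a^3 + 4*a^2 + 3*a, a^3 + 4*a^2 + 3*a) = a^3 + 4*a^2 + 3*a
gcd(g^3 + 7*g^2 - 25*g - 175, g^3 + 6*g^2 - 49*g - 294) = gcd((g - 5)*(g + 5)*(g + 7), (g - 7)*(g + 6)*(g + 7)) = g + 7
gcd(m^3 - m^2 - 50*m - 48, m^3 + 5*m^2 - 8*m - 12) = m^2 + 7*m + 6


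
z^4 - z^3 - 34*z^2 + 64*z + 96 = (z - 4)^2*(z + 1)*(z + 6)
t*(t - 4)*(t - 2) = t^3 - 6*t^2 + 8*t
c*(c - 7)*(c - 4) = c^3 - 11*c^2 + 28*c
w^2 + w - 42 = (w - 6)*(w + 7)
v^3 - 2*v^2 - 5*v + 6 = (v - 3)*(v - 1)*(v + 2)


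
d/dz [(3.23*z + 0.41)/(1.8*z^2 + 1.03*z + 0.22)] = (-5.814*z^2 - 1.476*z + 0.2883)/(3.24*z^4 + 3.708*z^3 + 1.8529*z^2 + 0.4532*z + 0.0484)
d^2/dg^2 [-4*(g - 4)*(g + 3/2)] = -8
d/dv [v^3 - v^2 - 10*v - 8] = 3*v^2 - 2*v - 10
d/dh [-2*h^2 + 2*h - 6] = 2 - 4*h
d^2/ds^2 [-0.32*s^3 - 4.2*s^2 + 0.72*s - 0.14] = -1.92*s - 8.4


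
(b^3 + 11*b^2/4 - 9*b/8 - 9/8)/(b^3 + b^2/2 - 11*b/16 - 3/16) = 2*(2*b^2 + 7*b + 3)/(4*b^2 + 5*b + 1)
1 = 1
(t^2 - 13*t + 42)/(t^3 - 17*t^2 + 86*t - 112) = (t - 6)/(t^2 - 10*t + 16)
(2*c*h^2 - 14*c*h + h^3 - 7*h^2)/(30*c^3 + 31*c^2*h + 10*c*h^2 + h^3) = h*(h - 7)/(15*c^2 + 8*c*h + h^2)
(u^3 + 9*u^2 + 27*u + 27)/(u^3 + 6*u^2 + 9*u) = (u + 3)/u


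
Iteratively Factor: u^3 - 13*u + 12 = (u - 1)*(u^2 + u - 12) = (u - 3)*(u - 1)*(u + 4)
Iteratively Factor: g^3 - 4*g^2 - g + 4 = (g + 1)*(g^2 - 5*g + 4) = (g - 4)*(g + 1)*(g - 1)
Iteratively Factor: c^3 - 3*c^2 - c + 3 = (c - 1)*(c^2 - 2*c - 3) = (c - 3)*(c - 1)*(c + 1)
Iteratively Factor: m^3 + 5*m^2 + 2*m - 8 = (m + 4)*(m^2 + m - 2) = (m + 2)*(m + 4)*(m - 1)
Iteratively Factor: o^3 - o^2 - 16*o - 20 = (o - 5)*(o^2 + 4*o + 4) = (o - 5)*(o + 2)*(o + 2)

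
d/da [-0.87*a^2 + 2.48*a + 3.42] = 2.48 - 1.74*a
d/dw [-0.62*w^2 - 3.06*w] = -1.24*w - 3.06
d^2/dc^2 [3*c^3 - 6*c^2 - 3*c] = 18*c - 12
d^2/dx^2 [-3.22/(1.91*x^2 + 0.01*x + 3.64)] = (23.493764*x^2 + 0.123004*x - 3.22*(3.82*x + 0.01)*(7.64*x + 0.02) + 44.773456)/(1.91*x^2 + 0.01*x + 3.64)^3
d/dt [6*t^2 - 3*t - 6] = 12*t - 3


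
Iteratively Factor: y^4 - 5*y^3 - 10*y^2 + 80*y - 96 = (y - 3)*(y^3 - 2*y^2 - 16*y + 32) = (y - 3)*(y + 4)*(y^2 - 6*y + 8) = (y - 3)*(y - 2)*(y + 4)*(y - 4)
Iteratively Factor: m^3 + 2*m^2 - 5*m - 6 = (m + 1)*(m^2 + m - 6) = (m - 2)*(m + 1)*(m + 3)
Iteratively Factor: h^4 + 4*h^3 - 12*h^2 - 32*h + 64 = (h + 4)*(h^3 - 12*h + 16) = (h + 4)^2*(h^2 - 4*h + 4) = (h - 2)*(h + 4)^2*(h - 2)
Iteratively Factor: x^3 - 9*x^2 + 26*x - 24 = (x - 3)*(x^2 - 6*x + 8) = (x - 3)*(x - 2)*(x - 4)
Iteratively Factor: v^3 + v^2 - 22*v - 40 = (v + 2)*(v^2 - v - 20) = (v - 5)*(v + 2)*(v + 4)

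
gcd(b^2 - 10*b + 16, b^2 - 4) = b - 2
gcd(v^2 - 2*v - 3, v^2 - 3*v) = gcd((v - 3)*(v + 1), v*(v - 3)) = v - 3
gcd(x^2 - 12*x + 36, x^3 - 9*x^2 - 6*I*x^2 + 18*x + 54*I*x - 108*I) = x - 6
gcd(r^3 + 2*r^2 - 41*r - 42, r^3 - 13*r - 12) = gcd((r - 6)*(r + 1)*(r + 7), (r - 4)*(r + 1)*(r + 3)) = r + 1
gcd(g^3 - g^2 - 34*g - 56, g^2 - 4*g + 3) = 1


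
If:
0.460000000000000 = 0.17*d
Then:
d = 2.71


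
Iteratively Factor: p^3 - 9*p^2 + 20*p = (p - 4)*(p^2 - 5*p) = (p - 5)*(p - 4)*(p)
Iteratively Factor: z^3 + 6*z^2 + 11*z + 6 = (z + 1)*(z^2 + 5*z + 6) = (z + 1)*(z + 2)*(z + 3)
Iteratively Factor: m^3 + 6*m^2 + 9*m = (m + 3)*(m^2 + 3*m) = (m + 3)^2*(m)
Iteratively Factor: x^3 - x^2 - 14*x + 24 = (x - 2)*(x^2 + x - 12) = (x - 2)*(x + 4)*(x - 3)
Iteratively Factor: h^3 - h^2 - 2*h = (h - 2)*(h^2 + h) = h*(h - 2)*(h + 1)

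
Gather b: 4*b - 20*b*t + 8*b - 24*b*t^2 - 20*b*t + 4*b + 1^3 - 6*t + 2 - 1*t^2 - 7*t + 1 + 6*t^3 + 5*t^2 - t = b*(-24*t^2 - 40*t + 16) + 6*t^3 + 4*t^2 - 14*t + 4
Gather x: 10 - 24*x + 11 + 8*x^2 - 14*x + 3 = 8*x^2 - 38*x + 24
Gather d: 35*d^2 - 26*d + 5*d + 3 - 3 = 35*d^2 - 21*d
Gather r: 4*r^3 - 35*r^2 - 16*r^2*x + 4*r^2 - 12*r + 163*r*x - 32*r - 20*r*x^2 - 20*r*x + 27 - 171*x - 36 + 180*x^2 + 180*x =4*r^3 + r^2*(-16*x - 31) + r*(-20*x^2 + 143*x - 44) + 180*x^2 + 9*x - 9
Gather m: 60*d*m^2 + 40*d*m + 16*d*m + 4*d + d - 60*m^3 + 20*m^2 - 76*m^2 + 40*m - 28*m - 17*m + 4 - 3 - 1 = 5*d - 60*m^3 + m^2*(60*d - 56) + m*(56*d - 5)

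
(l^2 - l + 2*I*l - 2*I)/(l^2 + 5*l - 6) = (l + 2*I)/(l + 6)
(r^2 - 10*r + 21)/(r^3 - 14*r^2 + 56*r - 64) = (r^2 - 10*r + 21)/(r^3 - 14*r^2 + 56*r - 64)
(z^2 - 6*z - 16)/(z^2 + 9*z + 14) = (z - 8)/(z + 7)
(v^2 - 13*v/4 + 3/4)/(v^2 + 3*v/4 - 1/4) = (v - 3)/(v + 1)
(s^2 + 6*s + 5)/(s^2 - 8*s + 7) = (s^2 + 6*s + 5)/(s^2 - 8*s + 7)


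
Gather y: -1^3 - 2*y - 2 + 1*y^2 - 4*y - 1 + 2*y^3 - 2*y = 2*y^3 + y^2 - 8*y - 4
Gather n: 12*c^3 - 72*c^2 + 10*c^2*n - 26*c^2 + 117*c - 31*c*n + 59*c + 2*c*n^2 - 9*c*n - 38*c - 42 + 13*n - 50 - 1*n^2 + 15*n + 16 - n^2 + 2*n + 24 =12*c^3 - 98*c^2 + 138*c + n^2*(2*c - 2) + n*(10*c^2 - 40*c + 30) - 52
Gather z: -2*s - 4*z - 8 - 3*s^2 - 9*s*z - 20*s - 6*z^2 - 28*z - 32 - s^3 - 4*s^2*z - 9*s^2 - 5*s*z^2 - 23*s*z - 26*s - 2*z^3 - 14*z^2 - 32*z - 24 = -s^3 - 12*s^2 - 48*s - 2*z^3 + z^2*(-5*s - 20) + z*(-4*s^2 - 32*s - 64) - 64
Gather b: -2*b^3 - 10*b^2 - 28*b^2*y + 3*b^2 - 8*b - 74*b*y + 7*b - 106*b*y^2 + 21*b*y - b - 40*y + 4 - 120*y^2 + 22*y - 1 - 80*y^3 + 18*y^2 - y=-2*b^3 + b^2*(-28*y - 7) + b*(-106*y^2 - 53*y - 2) - 80*y^3 - 102*y^2 - 19*y + 3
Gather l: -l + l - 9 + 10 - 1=0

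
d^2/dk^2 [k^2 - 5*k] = 2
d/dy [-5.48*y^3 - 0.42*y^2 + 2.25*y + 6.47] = -16.44*y^2 - 0.84*y + 2.25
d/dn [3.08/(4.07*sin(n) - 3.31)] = -12.5356*cos(n)/(4.07*sin(n) - 3.31)^2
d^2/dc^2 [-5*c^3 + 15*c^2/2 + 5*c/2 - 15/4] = 15 - 30*c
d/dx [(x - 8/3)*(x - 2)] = 2*x - 14/3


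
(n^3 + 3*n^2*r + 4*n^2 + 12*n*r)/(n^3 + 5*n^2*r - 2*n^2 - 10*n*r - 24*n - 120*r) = n*(n + 3*r)/(n^2 + 5*n*r - 6*n - 30*r)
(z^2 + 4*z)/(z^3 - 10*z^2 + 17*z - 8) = z*(z + 4)/(z^3 - 10*z^2 + 17*z - 8)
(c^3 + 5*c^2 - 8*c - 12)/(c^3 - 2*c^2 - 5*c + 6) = (c^3 + 5*c^2 - 8*c - 12)/(c^3 - 2*c^2 - 5*c + 6)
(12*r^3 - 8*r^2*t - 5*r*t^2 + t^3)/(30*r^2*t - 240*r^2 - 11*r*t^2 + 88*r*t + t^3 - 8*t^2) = (2*r^2 - r*t - t^2)/(5*r*t - 40*r - t^2 + 8*t)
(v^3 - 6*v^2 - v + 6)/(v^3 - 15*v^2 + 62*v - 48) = (v + 1)/(v - 8)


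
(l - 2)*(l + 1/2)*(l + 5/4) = l^3 - l^2/4 - 23*l/8 - 5/4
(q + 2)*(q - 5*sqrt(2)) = q^2 - 5*sqrt(2)*q + 2*q - 10*sqrt(2)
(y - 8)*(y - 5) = y^2 - 13*y + 40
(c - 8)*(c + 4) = c^2 - 4*c - 32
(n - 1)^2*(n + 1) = n^3 - n^2 - n + 1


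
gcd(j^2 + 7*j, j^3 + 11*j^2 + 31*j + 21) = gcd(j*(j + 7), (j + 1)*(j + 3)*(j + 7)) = j + 7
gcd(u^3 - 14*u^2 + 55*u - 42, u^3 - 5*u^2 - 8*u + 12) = u^2 - 7*u + 6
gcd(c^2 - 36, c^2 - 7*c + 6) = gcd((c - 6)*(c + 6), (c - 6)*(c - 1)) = c - 6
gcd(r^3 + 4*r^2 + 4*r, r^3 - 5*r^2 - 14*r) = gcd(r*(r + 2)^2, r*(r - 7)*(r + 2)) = r^2 + 2*r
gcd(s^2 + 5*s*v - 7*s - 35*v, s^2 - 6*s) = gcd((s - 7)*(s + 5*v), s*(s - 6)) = 1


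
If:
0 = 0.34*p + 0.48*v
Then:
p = -1.41176470588235*v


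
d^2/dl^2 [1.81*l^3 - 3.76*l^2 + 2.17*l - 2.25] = 10.86*l - 7.52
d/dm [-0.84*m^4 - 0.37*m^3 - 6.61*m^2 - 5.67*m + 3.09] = -3.36*m^3 - 1.11*m^2 - 13.22*m - 5.67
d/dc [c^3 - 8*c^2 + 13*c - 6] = 3*c^2 - 16*c + 13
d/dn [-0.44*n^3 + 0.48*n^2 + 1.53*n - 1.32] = -1.32*n^2 + 0.96*n + 1.53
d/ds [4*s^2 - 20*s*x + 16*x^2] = 8*s - 20*x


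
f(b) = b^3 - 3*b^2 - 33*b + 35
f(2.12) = -38.92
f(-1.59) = 75.87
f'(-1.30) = -20.13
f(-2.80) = 81.93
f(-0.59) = 53.22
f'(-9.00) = 264.00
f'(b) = 3*b^2 - 6*b - 33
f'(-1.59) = -15.88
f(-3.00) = 80.00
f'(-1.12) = -22.52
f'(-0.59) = -28.42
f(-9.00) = -640.00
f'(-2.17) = -5.85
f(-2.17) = 82.26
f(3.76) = -78.34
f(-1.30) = 70.63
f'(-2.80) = 7.32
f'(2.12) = -32.24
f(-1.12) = 66.79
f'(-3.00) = 12.00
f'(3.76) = -13.15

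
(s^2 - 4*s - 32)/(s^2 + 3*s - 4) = (s - 8)/(s - 1)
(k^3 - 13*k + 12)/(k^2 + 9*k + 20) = (k^2 - 4*k + 3)/(k + 5)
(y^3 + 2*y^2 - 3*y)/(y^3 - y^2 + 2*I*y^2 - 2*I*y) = (y + 3)/(y + 2*I)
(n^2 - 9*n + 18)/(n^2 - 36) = (n - 3)/(n + 6)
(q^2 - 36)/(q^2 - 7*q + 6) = (q + 6)/(q - 1)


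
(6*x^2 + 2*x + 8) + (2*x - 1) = 6*x^2 + 4*x + 7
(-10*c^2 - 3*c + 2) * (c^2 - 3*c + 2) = -10*c^4 + 27*c^3 - 9*c^2 - 12*c + 4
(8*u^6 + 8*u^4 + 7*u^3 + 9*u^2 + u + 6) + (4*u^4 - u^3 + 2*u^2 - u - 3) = 8*u^6 + 12*u^4 + 6*u^3 + 11*u^2 + 3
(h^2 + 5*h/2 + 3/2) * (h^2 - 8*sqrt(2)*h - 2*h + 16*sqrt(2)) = h^4 - 8*sqrt(2)*h^3 + h^3/2 - 4*sqrt(2)*h^2 - 7*h^2/2 - 3*h + 28*sqrt(2)*h + 24*sqrt(2)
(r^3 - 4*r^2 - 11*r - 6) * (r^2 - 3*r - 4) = r^5 - 7*r^4 - 3*r^3 + 43*r^2 + 62*r + 24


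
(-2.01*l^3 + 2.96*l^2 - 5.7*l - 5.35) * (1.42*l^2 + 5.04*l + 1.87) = -2.8542*l^5 - 5.9272*l^4 + 3.0657*l^3 - 30.7898*l^2 - 37.623*l - 10.0045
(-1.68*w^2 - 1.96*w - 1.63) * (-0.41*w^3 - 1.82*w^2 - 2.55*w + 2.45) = 0.6888*w^5 + 3.8612*w^4 + 8.5195*w^3 + 3.8486*w^2 - 0.645500000000001*w - 3.9935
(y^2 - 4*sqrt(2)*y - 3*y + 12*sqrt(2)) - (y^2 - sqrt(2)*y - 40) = -3*sqrt(2)*y - 3*y + 12*sqrt(2) + 40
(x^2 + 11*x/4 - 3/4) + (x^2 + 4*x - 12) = 2*x^2 + 27*x/4 - 51/4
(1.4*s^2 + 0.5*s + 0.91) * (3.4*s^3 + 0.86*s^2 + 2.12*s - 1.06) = 4.76*s^5 + 2.904*s^4 + 6.492*s^3 + 0.3586*s^2 + 1.3992*s - 0.9646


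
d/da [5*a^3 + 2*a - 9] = 15*a^2 + 2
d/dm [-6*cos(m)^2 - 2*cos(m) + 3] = 2*(6*cos(m) + 1)*sin(m)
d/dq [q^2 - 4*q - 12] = 2*q - 4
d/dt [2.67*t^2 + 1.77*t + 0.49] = 5.34*t + 1.77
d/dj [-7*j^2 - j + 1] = -14*j - 1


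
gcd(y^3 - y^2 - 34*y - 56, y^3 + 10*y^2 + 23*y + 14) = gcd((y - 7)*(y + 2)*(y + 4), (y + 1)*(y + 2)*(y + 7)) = y + 2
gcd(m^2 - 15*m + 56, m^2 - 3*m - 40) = m - 8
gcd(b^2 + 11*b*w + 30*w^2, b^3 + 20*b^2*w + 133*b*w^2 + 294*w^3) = b + 6*w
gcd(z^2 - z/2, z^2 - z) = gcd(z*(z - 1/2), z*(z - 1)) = z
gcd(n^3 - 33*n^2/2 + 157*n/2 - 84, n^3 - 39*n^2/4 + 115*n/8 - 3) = n^2 - 19*n/2 + 12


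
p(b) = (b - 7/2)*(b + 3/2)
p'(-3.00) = -8.00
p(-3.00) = 9.75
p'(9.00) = 16.00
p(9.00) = 57.75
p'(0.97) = -0.06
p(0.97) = -6.25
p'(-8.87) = -19.74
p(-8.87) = 91.17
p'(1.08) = 0.16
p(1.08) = -6.24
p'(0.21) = -1.58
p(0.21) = -5.63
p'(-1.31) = -4.62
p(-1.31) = -0.91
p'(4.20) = 6.40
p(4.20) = 3.99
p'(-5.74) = -13.48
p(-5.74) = 39.18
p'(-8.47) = -18.94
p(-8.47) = 83.43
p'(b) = 2*b - 2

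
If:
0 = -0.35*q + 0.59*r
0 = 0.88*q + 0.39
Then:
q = -0.44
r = -0.26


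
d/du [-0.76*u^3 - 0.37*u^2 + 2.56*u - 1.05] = -2.28*u^2 - 0.74*u + 2.56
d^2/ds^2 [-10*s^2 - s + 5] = -20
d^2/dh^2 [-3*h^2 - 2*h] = -6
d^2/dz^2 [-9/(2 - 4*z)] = 36/(2*z - 1)^3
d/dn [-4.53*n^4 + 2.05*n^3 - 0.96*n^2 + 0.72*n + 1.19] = -18.12*n^3 + 6.15*n^2 - 1.92*n + 0.72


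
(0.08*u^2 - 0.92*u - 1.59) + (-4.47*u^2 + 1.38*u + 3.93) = -4.39*u^2 + 0.46*u + 2.34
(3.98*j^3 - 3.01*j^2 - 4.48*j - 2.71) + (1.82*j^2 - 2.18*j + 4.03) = 3.98*j^3 - 1.19*j^2 - 6.66*j + 1.32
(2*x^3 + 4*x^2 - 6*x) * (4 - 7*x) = -14*x^4 - 20*x^3 + 58*x^2 - 24*x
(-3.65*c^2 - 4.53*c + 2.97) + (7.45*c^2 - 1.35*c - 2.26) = 3.8*c^2 - 5.88*c + 0.71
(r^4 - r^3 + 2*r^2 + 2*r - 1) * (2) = 2*r^4 - 2*r^3 + 4*r^2 + 4*r - 2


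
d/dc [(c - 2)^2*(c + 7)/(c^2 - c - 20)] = (c - 2)*(3*(-c - 4)*(-c^2 + c + 20) - (c - 2)*(c + 7)*(2*c - 1))/(-c^2 + c + 20)^2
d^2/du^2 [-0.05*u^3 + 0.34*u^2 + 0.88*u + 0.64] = 0.68 - 0.3*u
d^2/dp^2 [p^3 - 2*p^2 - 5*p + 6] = 6*p - 4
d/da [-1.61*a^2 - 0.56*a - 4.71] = -3.22*a - 0.56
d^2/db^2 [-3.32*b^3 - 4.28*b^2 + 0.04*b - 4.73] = -19.92*b - 8.56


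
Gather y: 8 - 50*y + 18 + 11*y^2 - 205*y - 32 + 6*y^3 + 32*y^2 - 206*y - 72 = 6*y^3 + 43*y^2 - 461*y - 78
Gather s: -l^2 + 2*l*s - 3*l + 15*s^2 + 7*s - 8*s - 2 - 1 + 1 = -l^2 - 3*l + 15*s^2 + s*(2*l - 1) - 2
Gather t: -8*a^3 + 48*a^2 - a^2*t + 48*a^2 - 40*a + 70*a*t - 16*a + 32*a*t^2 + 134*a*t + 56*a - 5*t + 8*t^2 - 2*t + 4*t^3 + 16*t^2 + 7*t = -8*a^3 + 96*a^2 + 4*t^3 + t^2*(32*a + 24) + t*(-a^2 + 204*a)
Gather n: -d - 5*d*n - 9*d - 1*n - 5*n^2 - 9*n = -10*d - 5*n^2 + n*(-5*d - 10)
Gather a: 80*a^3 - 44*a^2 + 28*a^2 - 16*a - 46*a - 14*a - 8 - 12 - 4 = 80*a^3 - 16*a^2 - 76*a - 24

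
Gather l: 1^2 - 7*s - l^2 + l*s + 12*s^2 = -l^2 + l*s + 12*s^2 - 7*s + 1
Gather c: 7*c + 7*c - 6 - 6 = 14*c - 12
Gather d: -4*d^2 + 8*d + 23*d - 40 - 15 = -4*d^2 + 31*d - 55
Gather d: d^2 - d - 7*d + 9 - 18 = d^2 - 8*d - 9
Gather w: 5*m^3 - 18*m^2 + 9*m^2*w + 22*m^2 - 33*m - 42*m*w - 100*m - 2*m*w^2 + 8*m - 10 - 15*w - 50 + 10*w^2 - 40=5*m^3 + 4*m^2 - 125*m + w^2*(10 - 2*m) + w*(9*m^2 - 42*m - 15) - 100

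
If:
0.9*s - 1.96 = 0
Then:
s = 2.18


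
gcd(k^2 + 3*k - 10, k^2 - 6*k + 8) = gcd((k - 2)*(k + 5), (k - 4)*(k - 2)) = k - 2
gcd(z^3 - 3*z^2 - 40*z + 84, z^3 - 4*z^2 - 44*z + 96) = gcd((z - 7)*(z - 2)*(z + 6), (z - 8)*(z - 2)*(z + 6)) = z^2 + 4*z - 12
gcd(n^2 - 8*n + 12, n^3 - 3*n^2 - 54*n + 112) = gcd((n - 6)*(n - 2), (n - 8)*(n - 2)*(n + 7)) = n - 2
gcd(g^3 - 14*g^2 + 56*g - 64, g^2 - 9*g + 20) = g - 4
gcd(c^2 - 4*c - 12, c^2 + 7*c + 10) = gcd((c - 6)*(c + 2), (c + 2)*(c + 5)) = c + 2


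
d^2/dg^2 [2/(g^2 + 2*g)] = 4*(-g*(g + 2) + 4*(g + 1)^2)/(g^3*(g + 2)^3)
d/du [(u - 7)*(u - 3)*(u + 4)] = 3*u^2 - 12*u - 19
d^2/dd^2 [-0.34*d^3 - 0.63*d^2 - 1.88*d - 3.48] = -2.04*d - 1.26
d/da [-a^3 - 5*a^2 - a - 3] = -3*a^2 - 10*a - 1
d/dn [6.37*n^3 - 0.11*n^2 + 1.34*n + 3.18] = 19.11*n^2 - 0.22*n + 1.34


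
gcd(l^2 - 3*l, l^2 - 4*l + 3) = l - 3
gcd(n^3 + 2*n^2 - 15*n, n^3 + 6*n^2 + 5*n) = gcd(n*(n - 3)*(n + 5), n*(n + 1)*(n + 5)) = n^2 + 5*n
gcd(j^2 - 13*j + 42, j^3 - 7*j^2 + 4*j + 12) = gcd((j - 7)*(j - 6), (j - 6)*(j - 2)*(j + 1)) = j - 6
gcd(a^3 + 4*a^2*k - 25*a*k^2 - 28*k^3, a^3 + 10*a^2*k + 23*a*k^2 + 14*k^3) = a^2 + 8*a*k + 7*k^2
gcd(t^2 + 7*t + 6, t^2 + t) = t + 1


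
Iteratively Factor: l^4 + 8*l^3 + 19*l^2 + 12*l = (l + 4)*(l^3 + 4*l^2 + 3*l) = (l + 3)*(l + 4)*(l^2 + l) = (l + 1)*(l + 3)*(l + 4)*(l)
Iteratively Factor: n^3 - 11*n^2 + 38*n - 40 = (n - 5)*(n^2 - 6*n + 8) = (n - 5)*(n - 4)*(n - 2)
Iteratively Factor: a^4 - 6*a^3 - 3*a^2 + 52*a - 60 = (a - 2)*(a^3 - 4*a^2 - 11*a + 30) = (a - 2)*(a + 3)*(a^2 - 7*a + 10) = (a - 2)^2*(a + 3)*(a - 5)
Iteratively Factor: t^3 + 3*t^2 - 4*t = (t - 1)*(t^2 + 4*t) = (t - 1)*(t + 4)*(t)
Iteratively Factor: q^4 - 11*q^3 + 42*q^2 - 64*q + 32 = (q - 1)*(q^3 - 10*q^2 + 32*q - 32) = (q - 2)*(q - 1)*(q^2 - 8*q + 16) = (q - 4)*(q - 2)*(q - 1)*(q - 4)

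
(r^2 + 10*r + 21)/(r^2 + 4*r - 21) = (r + 3)/(r - 3)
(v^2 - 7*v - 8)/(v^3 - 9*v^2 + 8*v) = (v + 1)/(v*(v - 1))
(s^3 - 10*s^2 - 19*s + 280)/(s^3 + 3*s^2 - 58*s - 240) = (s - 7)/(s + 6)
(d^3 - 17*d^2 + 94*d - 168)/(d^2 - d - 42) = (d^2 - 10*d + 24)/(d + 6)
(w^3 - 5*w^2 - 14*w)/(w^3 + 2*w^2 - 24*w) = (w^2 - 5*w - 14)/(w^2 + 2*w - 24)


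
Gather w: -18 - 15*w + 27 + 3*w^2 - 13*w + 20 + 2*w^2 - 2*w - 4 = 5*w^2 - 30*w + 25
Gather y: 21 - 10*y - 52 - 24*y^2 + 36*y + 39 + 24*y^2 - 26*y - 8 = 0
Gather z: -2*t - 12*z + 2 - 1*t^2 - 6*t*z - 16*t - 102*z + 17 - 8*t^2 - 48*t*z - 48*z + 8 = -9*t^2 - 18*t + z*(-54*t - 162) + 27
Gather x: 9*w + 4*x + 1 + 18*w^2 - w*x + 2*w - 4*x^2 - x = 18*w^2 + 11*w - 4*x^2 + x*(3 - w) + 1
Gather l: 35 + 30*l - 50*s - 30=30*l - 50*s + 5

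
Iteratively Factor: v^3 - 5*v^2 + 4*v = (v - 1)*(v^2 - 4*v) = v*(v - 1)*(v - 4)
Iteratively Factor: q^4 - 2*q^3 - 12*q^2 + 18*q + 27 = (q + 1)*(q^3 - 3*q^2 - 9*q + 27) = (q + 1)*(q + 3)*(q^2 - 6*q + 9) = (q - 3)*(q + 1)*(q + 3)*(q - 3)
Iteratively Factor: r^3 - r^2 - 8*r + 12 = (r - 2)*(r^2 + r - 6) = (r - 2)*(r + 3)*(r - 2)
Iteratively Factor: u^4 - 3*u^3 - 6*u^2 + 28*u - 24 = (u + 3)*(u^3 - 6*u^2 + 12*u - 8) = (u - 2)*(u + 3)*(u^2 - 4*u + 4) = (u - 2)^2*(u + 3)*(u - 2)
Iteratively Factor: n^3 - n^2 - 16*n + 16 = (n + 4)*(n^2 - 5*n + 4) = (n - 4)*(n + 4)*(n - 1)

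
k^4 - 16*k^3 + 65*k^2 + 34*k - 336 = (k - 8)*(k - 7)*(k - 3)*(k + 2)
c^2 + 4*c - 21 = (c - 3)*(c + 7)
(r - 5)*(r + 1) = r^2 - 4*r - 5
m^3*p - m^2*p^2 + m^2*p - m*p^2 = m*(m - p)*(m*p + p)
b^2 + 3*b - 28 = (b - 4)*(b + 7)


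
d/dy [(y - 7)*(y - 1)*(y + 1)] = 3*y^2 - 14*y - 1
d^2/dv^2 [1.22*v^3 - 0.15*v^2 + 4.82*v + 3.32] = 7.32*v - 0.3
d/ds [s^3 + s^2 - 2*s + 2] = 3*s^2 + 2*s - 2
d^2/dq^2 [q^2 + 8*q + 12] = 2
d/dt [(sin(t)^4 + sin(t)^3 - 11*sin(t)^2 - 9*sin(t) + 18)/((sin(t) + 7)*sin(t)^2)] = (sin(t)^5 + 14*sin(t)^4 + 18*sin(t)^3 + 18*sin(t)^2 + 9*sin(t) - 252)*cos(t)/((sin(t) + 7)^2*sin(t)^3)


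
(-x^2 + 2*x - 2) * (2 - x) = x^3 - 4*x^2 + 6*x - 4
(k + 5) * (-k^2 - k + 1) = -k^3 - 6*k^2 - 4*k + 5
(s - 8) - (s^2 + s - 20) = 12 - s^2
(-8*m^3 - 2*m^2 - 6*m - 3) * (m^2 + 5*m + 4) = -8*m^5 - 42*m^4 - 48*m^3 - 41*m^2 - 39*m - 12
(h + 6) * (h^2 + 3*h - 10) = h^3 + 9*h^2 + 8*h - 60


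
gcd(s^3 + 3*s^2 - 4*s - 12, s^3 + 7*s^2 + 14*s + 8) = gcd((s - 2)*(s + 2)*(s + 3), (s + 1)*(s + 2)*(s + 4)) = s + 2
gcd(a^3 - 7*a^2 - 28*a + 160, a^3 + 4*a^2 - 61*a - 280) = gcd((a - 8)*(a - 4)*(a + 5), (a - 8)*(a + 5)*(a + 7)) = a^2 - 3*a - 40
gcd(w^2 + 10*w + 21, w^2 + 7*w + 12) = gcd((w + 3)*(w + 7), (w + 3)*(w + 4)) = w + 3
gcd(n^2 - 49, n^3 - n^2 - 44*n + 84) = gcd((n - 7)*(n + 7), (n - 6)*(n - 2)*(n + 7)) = n + 7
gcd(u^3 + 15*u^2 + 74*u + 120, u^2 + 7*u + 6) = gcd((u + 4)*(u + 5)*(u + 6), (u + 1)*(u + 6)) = u + 6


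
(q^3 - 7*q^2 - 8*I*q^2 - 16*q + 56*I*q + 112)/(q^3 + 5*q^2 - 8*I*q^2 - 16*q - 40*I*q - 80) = (q - 7)/(q + 5)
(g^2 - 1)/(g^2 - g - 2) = (g - 1)/(g - 2)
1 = 1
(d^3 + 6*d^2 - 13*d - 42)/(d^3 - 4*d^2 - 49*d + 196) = (d^2 - d - 6)/(d^2 - 11*d + 28)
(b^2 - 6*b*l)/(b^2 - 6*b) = (b - 6*l)/(b - 6)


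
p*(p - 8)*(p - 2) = p^3 - 10*p^2 + 16*p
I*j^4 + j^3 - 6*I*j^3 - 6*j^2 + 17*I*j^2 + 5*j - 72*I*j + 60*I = (j - 5)*(j - 4*I)*(j + 3*I)*(I*j - I)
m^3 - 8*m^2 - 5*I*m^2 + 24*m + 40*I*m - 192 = (m - 8)*(m - 8*I)*(m + 3*I)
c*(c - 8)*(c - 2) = c^3 - 10*c^2 + 16*c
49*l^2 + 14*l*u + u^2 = (7*l + u)^2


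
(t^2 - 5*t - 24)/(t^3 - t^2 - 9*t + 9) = (t - 8)/(t^2 - 4*t + 3)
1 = 1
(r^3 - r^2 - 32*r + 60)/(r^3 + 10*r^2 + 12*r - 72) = (r - 5)/(r + 6)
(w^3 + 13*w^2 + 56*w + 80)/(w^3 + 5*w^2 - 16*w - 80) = (w + 4)/(w - 4)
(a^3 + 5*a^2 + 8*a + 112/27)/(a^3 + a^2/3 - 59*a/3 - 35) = (9*a^2 + 24*a + 16)/(9*(a^2 - 2*a - 15))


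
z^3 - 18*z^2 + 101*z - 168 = (z - 8)*(z - 7)*(z - 3)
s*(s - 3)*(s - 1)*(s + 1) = s^4 - 3*s^3 - s^2 + 3*s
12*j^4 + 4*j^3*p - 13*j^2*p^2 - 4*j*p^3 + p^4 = (-6*j + p)*(-j + p)*(j + p)*(2*j + p)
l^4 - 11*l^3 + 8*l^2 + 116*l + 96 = (l - 8)*(l - 6)*(l + 1)*(l + 2)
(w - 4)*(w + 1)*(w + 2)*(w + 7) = w^4 + 6*w^3 - 17*w^2 - 78*w - 56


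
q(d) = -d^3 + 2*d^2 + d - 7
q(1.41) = -4.42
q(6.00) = -145.00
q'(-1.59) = -12.94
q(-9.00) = 875.00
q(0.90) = -5.21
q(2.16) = -5.59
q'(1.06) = 1.87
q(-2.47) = 17.80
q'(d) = -3*d^2 + 4*d + 1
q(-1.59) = 0.49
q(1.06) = -4.88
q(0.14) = -6.82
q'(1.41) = 0.68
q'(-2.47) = -27.18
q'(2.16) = -4.36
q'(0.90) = 2.17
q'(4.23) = -35.76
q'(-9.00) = -278.00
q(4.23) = -42.67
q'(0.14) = 1.50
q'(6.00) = -83.00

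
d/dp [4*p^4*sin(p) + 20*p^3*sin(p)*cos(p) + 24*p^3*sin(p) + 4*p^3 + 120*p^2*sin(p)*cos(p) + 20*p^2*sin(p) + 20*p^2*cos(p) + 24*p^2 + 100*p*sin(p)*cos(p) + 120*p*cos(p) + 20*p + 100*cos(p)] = 4*p^4*cos(p) + 16*p^3*sin(p) + 24*p^3*cos(p) + 20*p^3*cos(2*p) + 52*p^2*sin(p) + 30*p^2*sin(2*p) + 20*p^2*cos(p) + 120*p^2*cos(2*p) + 12*p^2 - 80*p*sin(p) + 120*p*sin(2*p) + 40*p*cos(p) + 100*p*cos(2*p) + 48*p - 100*sin(p) + 50*sin(2*p) + 120*cos(p) + 20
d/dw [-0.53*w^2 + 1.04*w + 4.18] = 1.04 - 1.06*w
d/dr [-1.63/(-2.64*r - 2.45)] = -4.3032/(2.64*r + 2.45)^2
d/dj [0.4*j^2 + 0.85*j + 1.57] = 0.8*j + 0.85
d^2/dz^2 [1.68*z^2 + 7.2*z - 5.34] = 3.36000000000000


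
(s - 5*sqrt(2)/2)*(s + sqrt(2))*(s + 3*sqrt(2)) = s^3 + 3*sqrt(2)*s^2/2 - 14*s - 15*sqrt(2)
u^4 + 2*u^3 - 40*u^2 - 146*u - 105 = (u - 7)*(u + 1)*(u + 3)*(u + 5)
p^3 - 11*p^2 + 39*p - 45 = (p - 5)*(p - 3)^2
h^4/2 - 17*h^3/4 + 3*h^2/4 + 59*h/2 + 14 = (h/2 + 1)*(h - 7)*(h - 4)*(h + 1/2)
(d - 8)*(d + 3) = d^2 - 5*d - 24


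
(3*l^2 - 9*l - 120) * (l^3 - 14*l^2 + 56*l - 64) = 3*l^5 - 51*l^4 + 174*l^3 + 984*l^2 - 6144*l + 7680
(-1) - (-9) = 8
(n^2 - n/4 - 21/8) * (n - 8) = n^3 - 33*n^2/4 - 5*n/8 + 21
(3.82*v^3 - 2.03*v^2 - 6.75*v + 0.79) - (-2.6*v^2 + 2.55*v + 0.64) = 3.82*v^3 + 0.57*v^2 - 9.3*v + 0.15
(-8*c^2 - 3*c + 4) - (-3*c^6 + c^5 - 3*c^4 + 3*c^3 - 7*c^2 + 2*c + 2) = 3*c^6 - c^5 + 3*c^4 - 3*c^3 - c^2 - 5*c + 2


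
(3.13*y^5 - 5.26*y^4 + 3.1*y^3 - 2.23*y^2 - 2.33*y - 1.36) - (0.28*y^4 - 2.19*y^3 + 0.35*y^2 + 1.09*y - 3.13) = 3.13*y^5 - 5.54*y^4 + 5.29*y^3 - 2.58*y^2 - 3.42*y + 1.77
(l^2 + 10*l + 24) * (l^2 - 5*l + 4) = l^4 + 5*l^3 - 22*l^2 - 80*l + 96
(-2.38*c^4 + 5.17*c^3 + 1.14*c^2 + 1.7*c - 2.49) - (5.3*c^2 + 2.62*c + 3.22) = -2.38*c^4 + 5.17*c^3 - 4.16*c^2 - 0.92*c - 5.71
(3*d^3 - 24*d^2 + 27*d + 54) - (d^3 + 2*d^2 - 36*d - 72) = 2*d^3 - 26*d^2 + 63*d + 126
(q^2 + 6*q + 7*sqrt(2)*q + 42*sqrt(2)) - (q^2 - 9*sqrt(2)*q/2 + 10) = 6*q + 23*sqrt(2)*q/2 - 10 + 42*sqrt(2)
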